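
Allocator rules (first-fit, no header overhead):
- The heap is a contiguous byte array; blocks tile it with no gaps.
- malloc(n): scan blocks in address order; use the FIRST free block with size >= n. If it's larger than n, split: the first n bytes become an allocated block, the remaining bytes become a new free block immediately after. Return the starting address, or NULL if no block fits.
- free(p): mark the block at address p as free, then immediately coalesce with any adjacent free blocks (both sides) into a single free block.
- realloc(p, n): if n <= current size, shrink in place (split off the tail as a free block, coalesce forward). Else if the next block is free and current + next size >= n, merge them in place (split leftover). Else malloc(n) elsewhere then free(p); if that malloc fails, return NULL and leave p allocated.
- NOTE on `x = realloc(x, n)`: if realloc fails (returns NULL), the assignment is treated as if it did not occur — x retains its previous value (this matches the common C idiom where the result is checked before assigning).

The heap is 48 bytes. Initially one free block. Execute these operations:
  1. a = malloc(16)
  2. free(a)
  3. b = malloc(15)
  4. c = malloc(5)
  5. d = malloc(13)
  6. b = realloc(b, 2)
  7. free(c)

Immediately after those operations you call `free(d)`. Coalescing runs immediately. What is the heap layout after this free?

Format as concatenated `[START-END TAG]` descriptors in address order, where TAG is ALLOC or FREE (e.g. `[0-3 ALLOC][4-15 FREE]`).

Op 1: a = malloc(16) -> a = 0; heap: [0-15 ALLOC][16-47 FREE]
Op 2: free(a) -> (freed a); heap: [0-47 FREE]
Op 3: b = malloc(15) -> b = 0; heap: [0-14 ALLOC][15-47 FREE]
Op 4: c = malloc(5) -> c = 15; heap: [0-14 ALLOC][15-19 ALLOC][20-47 FREE]
Op 5: d = malloc(13) -> d = 20; heap: [0-14 ALLOC][15-19 ALLOC][20-32 ALLOC][33-47 FREE]
Op 6: b = realloc(b, 2) -> b = 0; heap: [0-1 ALLOC][2-14 FREE][15-19 ALLOC][20-32 ALLOC][33-47 FREE]
Op 7: free(c) -> (freed c); heap: [0-1 ALLOC][2-19 FREE][20-32 ALLOC][33-47 FREE]
free(d): d = 20 -> block [20-32 ALLOC]; mark free, coalesce with adjacent free neighbors -> [0-1 ALLOC][2-47 FREE]

Answer: [0-1 ALLOC][2-47 FREE]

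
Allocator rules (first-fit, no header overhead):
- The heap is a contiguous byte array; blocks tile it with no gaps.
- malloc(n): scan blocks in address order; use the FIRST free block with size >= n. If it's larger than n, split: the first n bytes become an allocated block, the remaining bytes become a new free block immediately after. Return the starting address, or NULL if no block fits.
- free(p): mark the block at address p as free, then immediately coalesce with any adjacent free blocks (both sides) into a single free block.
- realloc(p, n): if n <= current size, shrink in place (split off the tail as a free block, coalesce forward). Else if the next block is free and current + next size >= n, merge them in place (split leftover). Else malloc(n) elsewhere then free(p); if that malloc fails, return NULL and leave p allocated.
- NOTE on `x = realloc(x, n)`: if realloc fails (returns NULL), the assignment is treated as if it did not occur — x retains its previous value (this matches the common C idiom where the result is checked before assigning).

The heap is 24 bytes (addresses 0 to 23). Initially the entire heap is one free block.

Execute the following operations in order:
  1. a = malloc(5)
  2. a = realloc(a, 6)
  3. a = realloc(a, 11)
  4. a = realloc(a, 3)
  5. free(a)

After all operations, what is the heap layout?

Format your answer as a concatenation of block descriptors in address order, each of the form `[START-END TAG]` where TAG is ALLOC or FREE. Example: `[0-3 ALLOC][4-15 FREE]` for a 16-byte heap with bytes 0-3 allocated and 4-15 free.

Op 1: a = malloc(5) -> a = 0; heap: [0-4 ALLOC][5-23 FREE]
Op 2: a = realloc(a, 6) -> a = 0; heap: [0-5 ALLOC][6-23 FREE]
Op 3: a = realloc(a, 11) -> a = 0; heap: [0-10 ALLOC][11-23 FREE]
Op 4: a = realloc(a, 3) -> a = 0; heap: [0-2 ALLOC][3-23 FREE]
Op 5: free(a) -> (freed a); heap: [0-23 FREE]

Answer: [0-23 FREE]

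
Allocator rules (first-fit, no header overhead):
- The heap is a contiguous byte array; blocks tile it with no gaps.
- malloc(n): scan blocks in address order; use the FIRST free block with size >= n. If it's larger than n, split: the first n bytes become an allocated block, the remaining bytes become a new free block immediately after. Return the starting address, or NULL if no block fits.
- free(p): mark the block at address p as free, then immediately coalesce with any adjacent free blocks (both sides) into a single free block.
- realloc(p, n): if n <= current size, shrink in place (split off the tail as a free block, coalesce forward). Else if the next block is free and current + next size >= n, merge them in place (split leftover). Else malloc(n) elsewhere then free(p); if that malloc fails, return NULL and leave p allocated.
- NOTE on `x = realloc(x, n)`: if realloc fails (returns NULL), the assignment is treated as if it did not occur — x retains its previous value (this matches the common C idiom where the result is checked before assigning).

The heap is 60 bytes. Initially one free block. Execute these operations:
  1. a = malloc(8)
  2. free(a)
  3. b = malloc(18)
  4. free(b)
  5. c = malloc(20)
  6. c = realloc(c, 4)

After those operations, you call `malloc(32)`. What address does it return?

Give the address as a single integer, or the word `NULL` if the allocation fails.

Op 1: a = malloc(8) -> a = 0; heap: [0-7 ALLOC][8-59 FREE]
Op 2: free(a) -> (freed a); heap: [0-59 FREE]
Op 3: b = malloc(18) -> b = 0; heap: [0-17 ALLOC][18-59 FREE]
Op 4: free(b) -> (freed b); heap: [0-59 FREE]
Op 5: c = malloc(20) -> c = 0; heap: [0-19 ALLOC][20-59 FREE]
Op 6: c = realloc(c, 4) -> c = 0; heap: [0-3 ALLOC][4-59 FREE]
malloc(32): first-fit scan over [0-3 ALLOC][4-59 FREE] -> 4

Answer: 4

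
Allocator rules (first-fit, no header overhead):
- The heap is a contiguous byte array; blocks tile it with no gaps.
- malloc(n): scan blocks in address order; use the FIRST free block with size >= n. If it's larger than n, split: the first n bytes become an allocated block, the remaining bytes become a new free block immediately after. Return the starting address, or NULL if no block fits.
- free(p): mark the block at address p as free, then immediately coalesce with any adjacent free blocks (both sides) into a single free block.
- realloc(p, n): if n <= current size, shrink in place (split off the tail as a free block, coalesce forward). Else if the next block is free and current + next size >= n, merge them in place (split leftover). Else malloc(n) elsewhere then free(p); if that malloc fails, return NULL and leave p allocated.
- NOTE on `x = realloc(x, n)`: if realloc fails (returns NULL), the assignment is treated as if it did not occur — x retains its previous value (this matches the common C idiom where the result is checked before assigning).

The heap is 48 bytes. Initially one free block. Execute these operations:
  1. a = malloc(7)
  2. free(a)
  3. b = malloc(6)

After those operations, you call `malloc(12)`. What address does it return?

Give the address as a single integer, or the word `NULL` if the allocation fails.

Op 1: a = malloc(7) -> a = 0; heap: [0-6 ALLOC][7-47 FREE]
Op 2: free(a) -> (freed a); heap: [0-47 FREE]
Op 3: b = malloc(6) -> b = 0; heap: [0-5 ALLOC][6-47 FREE]
malloc(12): first-fit scan over [0-5 ALLOC][6-47 FREE] -> 6

Answer: 6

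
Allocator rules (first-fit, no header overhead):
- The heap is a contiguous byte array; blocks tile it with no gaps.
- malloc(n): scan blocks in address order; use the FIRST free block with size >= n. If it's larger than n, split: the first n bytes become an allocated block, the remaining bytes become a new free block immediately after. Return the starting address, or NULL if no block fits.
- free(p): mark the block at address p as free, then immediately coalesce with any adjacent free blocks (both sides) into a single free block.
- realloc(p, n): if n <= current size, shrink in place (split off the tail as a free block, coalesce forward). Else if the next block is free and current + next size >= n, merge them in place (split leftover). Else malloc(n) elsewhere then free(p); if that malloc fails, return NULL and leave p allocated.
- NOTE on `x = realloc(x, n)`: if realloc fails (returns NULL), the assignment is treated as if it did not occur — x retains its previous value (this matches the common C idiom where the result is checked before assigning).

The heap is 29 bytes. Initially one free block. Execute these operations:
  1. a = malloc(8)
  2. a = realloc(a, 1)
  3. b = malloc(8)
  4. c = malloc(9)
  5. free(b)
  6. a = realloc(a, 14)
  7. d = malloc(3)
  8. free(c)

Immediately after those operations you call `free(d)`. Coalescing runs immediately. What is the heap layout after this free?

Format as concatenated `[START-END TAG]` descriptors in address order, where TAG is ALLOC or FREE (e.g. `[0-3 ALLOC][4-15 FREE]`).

Answer: [0-0 ALLOC][1-28 FREE]

Derivation:
Op 1: a = malloc(8) -> a = 0; heap: [0-7 ALLOC][8-28 FREE]
Op 2: a = realloc(a, 1) -> a = 0; heap: [0-0 ALLOC][1-28 FREE]
Op 3: b = malloc(8) -> b = 1; heap: [0-0 ALLOC][1-8 ALLOC][9-28 FREE]
Op 4: c = malloc(9) -> c = 9; heap: [0-0 ALLOC][1-8 ALLOC][9-17 ALLOC][18-28 FREE]
Op 5: free(b) -> (freed b); heap: [0-0 ALLOC][1-8 FREE][9-17 ALLOC][18-28 FREE]
Op 6: a = realloc(a, 14) -> NULL (a unchanged); heap: [0-0 ALLOC][1-8 FREE][9-17 ALLOC][18-28 FREE]
Op 7: d = malloc(3) -> d = 1; heap: [0-0 ALLOC][1-3 ALLOC][4-8 FREE][9-17 ALLOC][18-28 FREE]
Op 8: free(c) -> (freed c); heap: [0-0 ALLOC][1-3 ALLOC][4-28 FREE]
free(d): d = 1 -> block [1-3 ALLOC]; mark free, coalesce with adjacent free neighbors -> [0-0 ALLOC][1-28 FREE]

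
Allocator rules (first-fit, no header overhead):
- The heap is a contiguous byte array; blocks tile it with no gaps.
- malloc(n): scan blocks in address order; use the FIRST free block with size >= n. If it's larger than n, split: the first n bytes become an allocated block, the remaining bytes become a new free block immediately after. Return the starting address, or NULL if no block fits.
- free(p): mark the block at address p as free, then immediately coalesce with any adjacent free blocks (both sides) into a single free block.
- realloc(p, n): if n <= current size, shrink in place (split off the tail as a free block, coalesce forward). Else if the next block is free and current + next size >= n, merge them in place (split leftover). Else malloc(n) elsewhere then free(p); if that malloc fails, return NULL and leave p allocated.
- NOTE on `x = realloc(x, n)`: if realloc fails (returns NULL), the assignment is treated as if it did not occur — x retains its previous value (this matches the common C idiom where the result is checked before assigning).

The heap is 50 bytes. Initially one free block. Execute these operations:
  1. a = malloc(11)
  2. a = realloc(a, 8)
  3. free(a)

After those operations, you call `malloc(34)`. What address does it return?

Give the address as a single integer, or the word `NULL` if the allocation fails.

Op 1: a = malloc(11) -> a = 0; heap: [0-10 ALLOC][11-49 FREE]
Op 2: a = realloc(a, 8) -> a = 0; heap: [0-7 ALLOC][8-49 FREE]
Op 3: free(a) -> (freed a); heap: [0-49 FREE]
malloc(34): first-fit scan over [0-49 FREE] -> 0

Answer: 0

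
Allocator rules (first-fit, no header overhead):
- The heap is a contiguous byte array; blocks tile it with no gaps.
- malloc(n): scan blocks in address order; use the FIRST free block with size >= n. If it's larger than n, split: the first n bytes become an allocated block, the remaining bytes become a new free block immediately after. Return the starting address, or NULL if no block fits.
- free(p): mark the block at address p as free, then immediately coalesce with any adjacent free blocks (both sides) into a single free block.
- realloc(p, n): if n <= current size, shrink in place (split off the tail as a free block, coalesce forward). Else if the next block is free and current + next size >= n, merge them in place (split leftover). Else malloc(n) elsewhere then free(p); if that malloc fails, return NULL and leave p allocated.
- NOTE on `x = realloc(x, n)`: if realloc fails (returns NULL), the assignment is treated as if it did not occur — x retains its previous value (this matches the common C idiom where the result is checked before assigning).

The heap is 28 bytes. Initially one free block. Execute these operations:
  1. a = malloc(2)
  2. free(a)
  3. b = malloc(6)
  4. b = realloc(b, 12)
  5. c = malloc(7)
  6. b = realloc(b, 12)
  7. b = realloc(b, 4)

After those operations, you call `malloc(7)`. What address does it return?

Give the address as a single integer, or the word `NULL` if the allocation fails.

Answer: 4

Derivation:
Op 1: a = malloc(2) -> a = 0; heap: [0-1 ALLOC][2-27 FREE]
Op 2: free(a) -> (freed a); heap: [0-27 FREE]
Op 3: b = malloc(6) -> b = 0; heap: [0-5 ALLOC][6-27 FREE]
Op 4: b = realloc(b, 12) -> b = 0; heap: [0-11 ALLOC][12-27 FREE]
Op 5: c = malloc(7) -> c = 12; heap: [0-11 ALLOC][12-18 ALLOC][19-27 FREE]
Op 6: b = realloc(b, 12) -> b = 0; heap: [0-11 ALLOC][12-18 ALLOC][19-27 FREE]
Op 7: b = realloc(b, 4) -> b = 0; heap: [0-3 ALLOC][4-11 FREE][12-18 ALLOC][19-27 FREE]
malloc(7): first-fit scan over [0-3 ALLOC][4-11 FREE][12-18 ALLOC][19-27 FREE] -> 4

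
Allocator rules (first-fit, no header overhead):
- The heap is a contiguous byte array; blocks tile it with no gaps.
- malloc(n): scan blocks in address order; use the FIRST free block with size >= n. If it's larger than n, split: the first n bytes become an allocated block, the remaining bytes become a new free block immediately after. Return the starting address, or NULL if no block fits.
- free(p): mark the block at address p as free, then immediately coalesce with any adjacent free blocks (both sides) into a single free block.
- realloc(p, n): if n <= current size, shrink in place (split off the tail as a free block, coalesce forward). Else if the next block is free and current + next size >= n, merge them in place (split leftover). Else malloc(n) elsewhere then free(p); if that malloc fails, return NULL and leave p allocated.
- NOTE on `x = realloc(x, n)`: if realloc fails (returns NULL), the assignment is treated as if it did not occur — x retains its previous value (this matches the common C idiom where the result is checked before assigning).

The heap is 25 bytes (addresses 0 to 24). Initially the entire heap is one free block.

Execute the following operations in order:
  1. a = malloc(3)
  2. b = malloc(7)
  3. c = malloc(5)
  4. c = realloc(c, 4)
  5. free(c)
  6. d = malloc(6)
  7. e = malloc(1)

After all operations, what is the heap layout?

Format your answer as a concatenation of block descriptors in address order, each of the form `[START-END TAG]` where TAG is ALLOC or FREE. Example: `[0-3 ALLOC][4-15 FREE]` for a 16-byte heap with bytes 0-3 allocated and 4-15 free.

Answer: [0-2 ALLOC][3-9 ALLOC][10-15 ALLOC][16-16 ALLOC][17-24 FREE]

Derivation:
Op 1: a = malloc(3) -> a = 0; heap: [0-2 ALLOC][3-24 FREE]
Op 2: b = malloc(7) -> b = 3; heap: [0-2 ALLOC][3-9 ALLOC][10-24 FREE]
Op 3: c = malloc(5) -> c = 10; heap: [0-2 ALLOC][3-9 ALLOC][10-14 ALLOC][15-24 FREE]
Op 4: c = realloc(c, 4) -> c = 10; heap: [0-2 ALLOC][3-9 ALLOC][10-13 ALLOC][14-24 FREE]
Op 5: free(c) -> (freed c); heap: [0-2 ALLOC][3-9 ALLOC][10-24 FREE]
Op 6: d = malloc(6) -> d = 10; heap: [0-2 ALLOC][3-9 ALLOC][10-15 ALLOC][16-24 FREE]
Op 7: e = malloc(1) -> e = 16; heap: [0-2 ALLOC][3-9 ALLOC][10-15 ALLOC][16-16 ALLOC][17-24 FREE]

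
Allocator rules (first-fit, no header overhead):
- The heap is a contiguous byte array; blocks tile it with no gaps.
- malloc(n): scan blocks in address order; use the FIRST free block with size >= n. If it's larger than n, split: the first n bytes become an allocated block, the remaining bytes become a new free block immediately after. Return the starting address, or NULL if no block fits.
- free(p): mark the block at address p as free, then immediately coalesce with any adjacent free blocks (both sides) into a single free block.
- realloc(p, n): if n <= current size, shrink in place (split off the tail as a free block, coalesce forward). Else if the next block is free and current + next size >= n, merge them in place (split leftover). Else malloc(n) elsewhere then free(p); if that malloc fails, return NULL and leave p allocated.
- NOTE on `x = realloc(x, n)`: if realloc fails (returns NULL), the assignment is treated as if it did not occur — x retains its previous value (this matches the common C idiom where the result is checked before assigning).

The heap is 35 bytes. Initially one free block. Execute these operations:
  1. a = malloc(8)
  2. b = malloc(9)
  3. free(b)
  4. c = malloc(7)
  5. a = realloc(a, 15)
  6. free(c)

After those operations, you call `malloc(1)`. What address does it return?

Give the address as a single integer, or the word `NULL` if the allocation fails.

Op 1: a = malloc(8) -> a = 0; heap: [0-7 ALLOC][8-34 FREE]
Op 2: b = malloc(9) -> b = 8; heap: [0-7 ALLOC][8-16 ALLOC][17-34 FREE]
Op 3: free(b) -> (freed b); heap: [0-7 ALLOC][8-34 FREE]
Op 4: c = malloc(7) -> c = 8; heap: [0-7 ALLOC][8-14 ALLOC][15-34 FREE]
Op 5: a = realloc(a, 15) -> a = 15; heap: [0-7 FREE][8-14 ALLOC][15-29 ALLOC][30-34 FREE]
Op 6: free(c) -> (freed c); heap: [0-14 FREE][15-29 ALLOC][30-34 FREE]
malloc(1): first-fit scan over [0-14 FREE][15-29 ALLOC][30-34 FREE] -> 0

Answer: 0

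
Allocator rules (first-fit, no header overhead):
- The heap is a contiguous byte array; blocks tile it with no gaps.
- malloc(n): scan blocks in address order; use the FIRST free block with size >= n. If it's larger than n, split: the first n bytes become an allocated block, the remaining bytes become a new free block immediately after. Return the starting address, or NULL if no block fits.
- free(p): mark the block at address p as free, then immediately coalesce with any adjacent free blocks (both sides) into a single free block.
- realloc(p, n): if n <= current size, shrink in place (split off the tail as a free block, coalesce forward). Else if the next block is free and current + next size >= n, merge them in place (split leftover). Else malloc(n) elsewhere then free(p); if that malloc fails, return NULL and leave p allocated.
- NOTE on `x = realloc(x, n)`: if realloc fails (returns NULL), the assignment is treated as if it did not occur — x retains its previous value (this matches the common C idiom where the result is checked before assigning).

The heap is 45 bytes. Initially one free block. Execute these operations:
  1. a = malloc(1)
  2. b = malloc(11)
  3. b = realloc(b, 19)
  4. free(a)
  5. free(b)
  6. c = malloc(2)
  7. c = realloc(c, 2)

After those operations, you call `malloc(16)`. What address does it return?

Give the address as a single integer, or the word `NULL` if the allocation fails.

Answer: 2

Derivation:
Op 1: a = malloc(1) -> a = 0; heap: [0-0 ALLOC][1-44 FREE]
Op 2: b = malloc(11) -> b = 1; heap: [0-0 ALLOC][1-11 ALLOC][12-44 FREE]
Op 3: b = realloc(b, 19) -> b = 1; heap: [0-0 ALLOC][1-19 ALLOC][20-44 FREE]
Op 4: free(a) -> (freed a); heap: [0-0 FREE][1-19 ALLOC][20-44 FREE]
Op 5: free(b) -> (freed b); heap: [0-44 FREE]
Op 6: c = malloc(2) -> c = 0; heap: [0-1 ALLOC][2-44 FREE]
Op 7: c = realloc(c, 2) -> c = 0; heap: [0-1 ALLOC][2-44 FREE]
malloc(16): first-fit scan over [0-1 ALLOC][2-44 FREE] -> 2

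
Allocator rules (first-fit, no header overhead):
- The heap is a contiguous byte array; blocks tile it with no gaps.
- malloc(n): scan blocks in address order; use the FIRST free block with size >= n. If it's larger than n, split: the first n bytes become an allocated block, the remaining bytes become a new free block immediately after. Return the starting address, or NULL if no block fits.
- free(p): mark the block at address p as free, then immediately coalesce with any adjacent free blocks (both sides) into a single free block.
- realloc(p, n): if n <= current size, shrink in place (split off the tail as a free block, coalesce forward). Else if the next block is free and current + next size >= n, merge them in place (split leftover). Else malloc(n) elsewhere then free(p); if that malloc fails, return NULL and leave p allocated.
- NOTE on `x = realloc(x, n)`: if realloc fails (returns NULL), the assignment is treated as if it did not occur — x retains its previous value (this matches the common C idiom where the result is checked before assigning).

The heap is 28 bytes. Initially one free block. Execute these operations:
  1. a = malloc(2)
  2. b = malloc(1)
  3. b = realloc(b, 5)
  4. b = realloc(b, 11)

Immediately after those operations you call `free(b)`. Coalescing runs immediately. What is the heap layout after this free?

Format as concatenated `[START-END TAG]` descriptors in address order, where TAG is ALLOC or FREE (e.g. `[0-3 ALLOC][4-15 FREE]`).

Answer: [0-1 ALLOC][2-27 FREE]

Derivation:
Op 1: a = malloc(2) -> a = 0; heap: [0-1 ALLOC][2-27 FREE]
Op 2: b = malloc(1) -> b = 2; heap: [0-1 ALLOC][2-2 ALLOC][3-27 FREE]
Op 3: b = realloc(b, 5) -> b = 2; heap: [0-1 ALLOC][2-6 ALLOC][7-27 FREE]
Op 4: b = realloc(b, 11) -> b = 2; heap: [0-1 ALLOC][2-12 ALLOC][13-27 FREE]
free(b): b = 2 -> block [2-12 ALLOC]; mark free, coalesce with adjacent free neighbors -> [0-1 ALLOC][2-27 FREE]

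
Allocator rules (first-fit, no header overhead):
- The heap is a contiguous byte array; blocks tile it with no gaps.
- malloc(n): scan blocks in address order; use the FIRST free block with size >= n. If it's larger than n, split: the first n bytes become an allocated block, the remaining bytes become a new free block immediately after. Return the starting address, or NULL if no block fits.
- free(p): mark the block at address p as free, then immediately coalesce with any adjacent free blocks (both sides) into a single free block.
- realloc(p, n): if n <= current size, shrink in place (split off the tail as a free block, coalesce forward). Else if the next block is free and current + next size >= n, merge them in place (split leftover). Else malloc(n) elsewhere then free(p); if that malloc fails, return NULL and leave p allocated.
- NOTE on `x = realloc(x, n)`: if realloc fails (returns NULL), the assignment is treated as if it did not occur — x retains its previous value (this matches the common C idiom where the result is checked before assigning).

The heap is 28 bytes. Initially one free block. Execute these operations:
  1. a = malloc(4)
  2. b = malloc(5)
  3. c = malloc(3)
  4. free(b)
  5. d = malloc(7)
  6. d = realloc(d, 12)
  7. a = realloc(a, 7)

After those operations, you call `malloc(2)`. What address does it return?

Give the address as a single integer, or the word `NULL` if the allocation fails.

Op 1: a = malloc(4) -> a = 0; heap: [0-3 ALLOC][4-27 FREE]
Op 2: b = malloc(5) -> b = 4; heap: [0-3 ALLOC][4-8 ALLOC][9-27 FREE]
Op 3: c = malloc(3) -> c = 9; heap: [0-3 ALLOC][4-8 ALLOC][9-11 ALLOC][12-27 FREE]
Op 4: free(b) -> (freed b); heap: [0-3 ALLOC][4-8 FREE][9-11 ALLOC][12-27 FREE]
Op 5: d = malloc(7) -> d = 12; heap: [0-3 ALLOC][4-8 FREE][9-11 ALLOC][12-18 ALLOC][19-27 FREE]
Op 6: d = realloc(d, 12) -> d = 12; heap: [0-3 ALLOC][4-8 FREE][9-11 ALLOC][12-23 ALLOC][24-27 FREE]
Op 7: a = realloc(a, 7) -> a = 0; heap: [0-6 ALLOC][7-8 FREE][9-11 ALLOC][12-23 ALLOC][24-27 FREE]
malloc(2): first-fit scan over [0-6 ALLOC][7-8 FREE][9-11 ALLOC][12-23 ALLOC][24-27 FREE] -> 7

Answer: 7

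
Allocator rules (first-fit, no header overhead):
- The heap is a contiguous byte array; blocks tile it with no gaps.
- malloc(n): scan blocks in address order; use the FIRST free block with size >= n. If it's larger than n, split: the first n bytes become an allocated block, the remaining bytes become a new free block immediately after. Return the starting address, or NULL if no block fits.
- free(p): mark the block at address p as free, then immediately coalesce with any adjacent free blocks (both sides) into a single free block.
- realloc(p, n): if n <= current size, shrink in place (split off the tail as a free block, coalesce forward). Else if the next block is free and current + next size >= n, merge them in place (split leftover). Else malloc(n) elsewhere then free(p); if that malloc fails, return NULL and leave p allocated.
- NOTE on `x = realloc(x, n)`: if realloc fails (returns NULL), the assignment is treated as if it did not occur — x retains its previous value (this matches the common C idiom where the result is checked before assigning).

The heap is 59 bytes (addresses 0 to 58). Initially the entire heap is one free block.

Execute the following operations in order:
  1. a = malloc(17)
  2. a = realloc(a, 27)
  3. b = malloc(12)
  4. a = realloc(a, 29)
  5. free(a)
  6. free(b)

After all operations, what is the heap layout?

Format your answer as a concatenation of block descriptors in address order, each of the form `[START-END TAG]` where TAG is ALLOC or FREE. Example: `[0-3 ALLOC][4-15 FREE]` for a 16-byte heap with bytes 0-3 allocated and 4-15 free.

Op 1: a = malloc(17) -> a = 0; heap: [0-16 ALLOC][17-58 FREE]
Op 2: a = realloc(a, 27) -> a = 0; heap: [0-26 ALLOC][27-58 FREE]
Op 3: b = malloc(12) -> b = 27; heap: [0-26 ALLOC][27-38 ALLOC][39-58 FREE]
Op 4: a = realloc(a, 29) -> NULL (a unchanged); heap: [0-26 ALLOC][27-38 ALLOC][39-58 FREE]
Op 5: free(a) -> (freed a); heap: [0-26 FREE][27-38 ALLOC][39-58 FREE]
Op 6: free(b) -> (freed b); heap: [0-58 FREE]

Answer: [0-58 FREE]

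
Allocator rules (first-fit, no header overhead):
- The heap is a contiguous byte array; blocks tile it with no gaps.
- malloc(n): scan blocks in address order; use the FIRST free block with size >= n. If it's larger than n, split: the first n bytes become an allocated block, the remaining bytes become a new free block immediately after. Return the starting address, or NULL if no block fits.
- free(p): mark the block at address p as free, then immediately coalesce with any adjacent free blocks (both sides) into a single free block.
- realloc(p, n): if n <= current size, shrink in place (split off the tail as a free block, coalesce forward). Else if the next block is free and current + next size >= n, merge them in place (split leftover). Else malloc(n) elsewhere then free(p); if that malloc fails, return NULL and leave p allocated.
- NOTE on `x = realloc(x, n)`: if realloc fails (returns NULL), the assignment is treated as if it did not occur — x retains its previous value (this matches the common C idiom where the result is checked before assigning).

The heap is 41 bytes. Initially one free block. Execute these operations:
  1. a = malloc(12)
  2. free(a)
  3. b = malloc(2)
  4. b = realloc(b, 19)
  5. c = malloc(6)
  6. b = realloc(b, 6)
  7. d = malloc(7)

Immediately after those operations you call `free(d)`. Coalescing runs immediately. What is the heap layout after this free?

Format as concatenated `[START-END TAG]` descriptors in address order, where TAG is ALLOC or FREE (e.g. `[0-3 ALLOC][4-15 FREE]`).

Op 1: a = malloc(12) -> a = 0; heap: [0-11 ALLOC][12-40 FREE]
Op 2: free(a) -> (freed a); heap: [0-40 FREE]
Op 3: b = malloc(2) -> b = 0; heap: [0-1 ALLOC][2-40 FREE]
Op 4: b = realloc(b, 19) -> b = 0; heap: [0-18 ALLOC][19-40 FREE]
Op 5: c = malloc(6) -> c = 19; heap: [0-18 ALLOC][19-24 ALLOC][25-40 FREE]
Op 6: b = realloc(b, 6) -> b = 0; heap: [0-5 ALLOC][6-18 FREE][19-24 ALLOC][25-40 FREE]
Op 7: d = malloc(7) -> d = 6; heap: [0-5 ALLOC][6-12 ALLOC][13-18 FREE][19-24 ALLOC][25-40 FREE]
free(d): d = 6 -> block [6-12 ALLOC]; mark free, coalesce with adjacent free neighbors -> [0-5 ALLOC][6-18 FREE][19-24 ALLOC][25-40 FREE]

Answer: [0-5 ALLOC][6-18 FREE][19-24 ALLOC][25-40 FREE]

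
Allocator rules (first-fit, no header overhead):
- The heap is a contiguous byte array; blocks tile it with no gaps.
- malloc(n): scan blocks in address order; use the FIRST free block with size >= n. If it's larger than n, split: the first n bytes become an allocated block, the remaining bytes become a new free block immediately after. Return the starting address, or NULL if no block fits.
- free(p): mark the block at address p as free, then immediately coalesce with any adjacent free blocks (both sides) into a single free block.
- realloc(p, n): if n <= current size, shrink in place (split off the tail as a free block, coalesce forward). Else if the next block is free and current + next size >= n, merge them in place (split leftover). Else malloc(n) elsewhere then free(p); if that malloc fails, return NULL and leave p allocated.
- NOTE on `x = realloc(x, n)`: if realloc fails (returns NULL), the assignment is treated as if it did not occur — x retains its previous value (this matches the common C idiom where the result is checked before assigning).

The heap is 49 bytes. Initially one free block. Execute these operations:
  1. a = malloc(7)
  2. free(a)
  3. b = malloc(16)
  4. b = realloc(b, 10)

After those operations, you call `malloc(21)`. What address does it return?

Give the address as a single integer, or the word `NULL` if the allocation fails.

Op 1: a = malloc(7) -> a = 0; heap: [0-6 ALLOC][7-48 FREE]
Op 2: free(a) -> (freed a); heap: [0-48 FREE]
Op 3: b = malloc(16) -> b = 0; heap: [0-15 ALLOC][16-48 FREE]
Op 4: b = realloc(b, 10) -> b = 0; heap: [0-9 ALLOC][10-48 FREE]
malloc(21): first-fit scan over [0-9 ALLOC][10-48 FREE] -> 10

Answer: 10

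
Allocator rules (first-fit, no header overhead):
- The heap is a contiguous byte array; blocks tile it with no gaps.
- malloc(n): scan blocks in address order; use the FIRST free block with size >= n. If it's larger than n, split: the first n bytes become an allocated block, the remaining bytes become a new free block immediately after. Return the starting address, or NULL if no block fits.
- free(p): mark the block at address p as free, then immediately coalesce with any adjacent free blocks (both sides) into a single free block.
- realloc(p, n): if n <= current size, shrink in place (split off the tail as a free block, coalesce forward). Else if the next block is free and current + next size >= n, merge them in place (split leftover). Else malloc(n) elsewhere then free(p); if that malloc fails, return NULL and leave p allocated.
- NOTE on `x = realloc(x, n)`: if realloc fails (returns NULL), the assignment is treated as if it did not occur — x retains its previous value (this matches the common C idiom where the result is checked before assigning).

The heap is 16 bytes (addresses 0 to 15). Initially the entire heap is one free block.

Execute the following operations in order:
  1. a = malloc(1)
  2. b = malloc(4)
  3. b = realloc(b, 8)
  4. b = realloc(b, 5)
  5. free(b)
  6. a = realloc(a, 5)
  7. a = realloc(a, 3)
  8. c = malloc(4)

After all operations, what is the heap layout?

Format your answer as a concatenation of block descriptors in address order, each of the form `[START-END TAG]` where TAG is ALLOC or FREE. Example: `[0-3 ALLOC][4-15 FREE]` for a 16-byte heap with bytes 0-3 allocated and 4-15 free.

Op 1: a = malloc(1) -> a = 0; heap: [0-0 ALLOC][1-15 FREE]
Op 2: b = malloc(4) -> b = 1; heap: [0-0 ALLOC][1-4 ALLOC][5-15 FREE]
Op 3: b = realloc(b, 8) -> b = 1; heap: [0-0 ALLOC][1-8 ALLOC][9-15 FREE]
Op 4: b = realloc(b, 5) -> b = 1; heap: [0-0 ALLOC][1-5 ALLOC][6-15 FREE]
Op 5: free(b) -> (freed b); heap: [0-0 ALLOC][1-15 FREE]
Op 6: a = realloc(a, 5) -> a = 0; heap: [0-4 ALLOC][5-15 FREE]
Op 7: a = realloc(a, 3) -> a = 0; heap: [0-2 ALLOC][3-15 FREE]
Op 8: c = malloc(4) -> c = 3; heap: [0-2 ALLOC][3-6 ALLOC][7-15 FREE]

Answer: [0-2 ALLOC][3-6 ALLOC][7-15 FREE]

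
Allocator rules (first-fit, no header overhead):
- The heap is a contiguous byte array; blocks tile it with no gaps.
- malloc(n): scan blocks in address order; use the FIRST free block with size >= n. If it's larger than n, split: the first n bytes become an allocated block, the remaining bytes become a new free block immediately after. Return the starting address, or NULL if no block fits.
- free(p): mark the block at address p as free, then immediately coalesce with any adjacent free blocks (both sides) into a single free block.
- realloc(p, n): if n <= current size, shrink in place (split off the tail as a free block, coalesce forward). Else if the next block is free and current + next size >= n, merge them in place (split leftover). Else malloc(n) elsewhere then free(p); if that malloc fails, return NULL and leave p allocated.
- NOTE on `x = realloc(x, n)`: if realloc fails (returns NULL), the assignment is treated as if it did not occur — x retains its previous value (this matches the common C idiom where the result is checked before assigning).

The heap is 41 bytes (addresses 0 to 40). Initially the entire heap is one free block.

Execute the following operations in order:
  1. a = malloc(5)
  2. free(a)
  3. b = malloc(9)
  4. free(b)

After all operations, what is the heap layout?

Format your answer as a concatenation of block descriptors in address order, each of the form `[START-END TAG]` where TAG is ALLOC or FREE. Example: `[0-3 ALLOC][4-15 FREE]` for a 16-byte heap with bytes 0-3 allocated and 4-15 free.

Answer: [0-40 FREE]

Derivation:
Op 1: a = malloc(5) -> a = 0; heap: [0-4 ALLOC][5-40 FREE]
Op 2: free(a) -> (freed a); heap: [0-40 FREE]
Op 3: b = malloc(9) -> b = 0; heap: [0-8 ALLOC][9-40 FREE]
Op 4: free(b) -> (freed b); heap: [0-40 FREE]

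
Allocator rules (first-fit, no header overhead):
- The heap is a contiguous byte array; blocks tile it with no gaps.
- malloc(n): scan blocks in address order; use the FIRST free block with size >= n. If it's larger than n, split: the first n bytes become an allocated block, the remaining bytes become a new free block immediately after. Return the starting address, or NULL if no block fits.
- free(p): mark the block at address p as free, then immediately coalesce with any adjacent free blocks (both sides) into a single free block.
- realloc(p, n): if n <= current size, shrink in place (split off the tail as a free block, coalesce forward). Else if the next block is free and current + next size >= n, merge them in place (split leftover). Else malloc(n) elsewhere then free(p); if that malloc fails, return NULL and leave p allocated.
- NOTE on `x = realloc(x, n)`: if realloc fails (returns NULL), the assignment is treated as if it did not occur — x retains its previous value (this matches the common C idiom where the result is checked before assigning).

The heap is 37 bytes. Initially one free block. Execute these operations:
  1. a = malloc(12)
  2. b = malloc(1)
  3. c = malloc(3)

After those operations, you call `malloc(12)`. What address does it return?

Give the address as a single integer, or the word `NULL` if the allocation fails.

Op 1: a = malloc(12) -> a = 0; heap: [0-11 ALLOC][12-36 FREE]
Op 2: b = malloc(1) -> b = 12; heap: [0-11 ALLOC][12-12 ALLOC][13-36 FREE]
Op 3: c = malloc(3) -> c = 13; heap: [0-11 ALLOC][12-12 ALLOC][13-15 ALLOC][16-36 FREE]
malloc(12): first-fit scan over [0-11 ALLOC][12-12 ALLOC][13-15 ALLOC][16-36 FREE] -> 16

Answer: 16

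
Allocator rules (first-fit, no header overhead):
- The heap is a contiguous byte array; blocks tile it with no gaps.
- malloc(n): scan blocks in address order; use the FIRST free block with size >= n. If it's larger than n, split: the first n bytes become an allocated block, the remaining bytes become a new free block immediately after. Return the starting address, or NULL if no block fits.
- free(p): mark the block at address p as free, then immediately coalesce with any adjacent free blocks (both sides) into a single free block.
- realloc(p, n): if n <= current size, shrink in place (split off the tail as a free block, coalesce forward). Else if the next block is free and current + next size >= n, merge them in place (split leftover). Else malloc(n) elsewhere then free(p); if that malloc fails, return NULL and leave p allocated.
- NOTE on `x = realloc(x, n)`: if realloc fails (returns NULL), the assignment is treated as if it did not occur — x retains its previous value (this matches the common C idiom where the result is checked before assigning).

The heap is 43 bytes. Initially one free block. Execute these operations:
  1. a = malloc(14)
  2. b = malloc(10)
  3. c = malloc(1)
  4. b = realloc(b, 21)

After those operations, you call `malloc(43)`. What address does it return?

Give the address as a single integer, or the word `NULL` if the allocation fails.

Op 1: a = malloc(14) -> a = 0; heap: [0-13 ALLOC][14-42 FREE]
Op 2: b = malloc(10) -> b = 14; heap: [0-13 ALLOC][14-23 ALLOC][24-42 FREE]
Op 3: c = malloc(1) -> c = 24; heap: [0-13 ALLOC][14-23 ALLOC][24-24 ALLOC][25-42 FREE]
Op 4: b = realloc(b, 21) -> NULL (b unchanged); heap: [0-13 ALLOC][14-23 ALLOC][24-24 ALLOC][25-42 FREE]
malloc(43): first-fit scan over [0-13 ALLOC][14-23 ALLOC][24-24 ALLOC][25-42 FREE] -> NULL

Answer: NULL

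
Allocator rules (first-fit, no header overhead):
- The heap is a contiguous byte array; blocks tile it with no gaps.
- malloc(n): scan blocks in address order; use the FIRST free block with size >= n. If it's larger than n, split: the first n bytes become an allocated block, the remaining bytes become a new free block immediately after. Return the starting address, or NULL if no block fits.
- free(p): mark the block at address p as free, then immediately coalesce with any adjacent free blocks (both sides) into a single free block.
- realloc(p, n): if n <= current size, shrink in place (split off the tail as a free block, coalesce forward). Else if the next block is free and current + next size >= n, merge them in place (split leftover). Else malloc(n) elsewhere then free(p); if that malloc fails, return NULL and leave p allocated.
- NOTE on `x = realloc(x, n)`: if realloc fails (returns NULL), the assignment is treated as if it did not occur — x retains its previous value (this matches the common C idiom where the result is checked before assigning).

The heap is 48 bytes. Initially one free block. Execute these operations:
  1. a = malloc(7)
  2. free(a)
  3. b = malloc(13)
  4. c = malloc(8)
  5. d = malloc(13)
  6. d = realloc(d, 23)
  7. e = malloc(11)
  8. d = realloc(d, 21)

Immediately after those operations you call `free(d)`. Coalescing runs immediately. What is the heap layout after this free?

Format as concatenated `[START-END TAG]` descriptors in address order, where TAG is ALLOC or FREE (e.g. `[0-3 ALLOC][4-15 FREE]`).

Answer: [0-12 ALLOC][13-20 ALLOC][21-47 FREE]

Derivation:
Op 1: a = malloc(7) -> a = 0; heap: [0-6 ALLOC][7-47 FREE]
Op 2: free(a) -> (freed a); heap: [0-47 FREE]
Op 3: b = malloc(13) -> b = 0; heap: [0-12 ALLOC][13-47 FREE]
Op 4: c = malloc(8) -> c = 13; heap: [0-12 ALLOC][13-20 ALLOC][21-47 FREE]
Op 5: d = malloc(13) -> d = 21; heap: [0-12 ALLOC][13-20 ALLOC][21-33 ALLOC][34-47 FREE]
Op 6: d = realloc(d, 23) -> d = 21; heap: [0-12 ALLOC][13-20 ALLOC][21-43 ALLOC][44-47 FREE]
Op 7: e = malloc(11) -> e = NULL; heap: [0-12 ALLOC][13-20 ALLOC][21-43 ALLOC][44-47 FREE]
Op 8: d = realloc(d, 21) -> d = 21; heap: [0-12 ALLOC][13-20 ALLOC][21-41 ALLOC][42-47 FREE]
free(d): d = 21 -> block [21-41 ALLOC]; mark free, coalesce with adjacent free neighbors -> [0-12 ALLOC][13-20 ALLOC][21-47 FREE]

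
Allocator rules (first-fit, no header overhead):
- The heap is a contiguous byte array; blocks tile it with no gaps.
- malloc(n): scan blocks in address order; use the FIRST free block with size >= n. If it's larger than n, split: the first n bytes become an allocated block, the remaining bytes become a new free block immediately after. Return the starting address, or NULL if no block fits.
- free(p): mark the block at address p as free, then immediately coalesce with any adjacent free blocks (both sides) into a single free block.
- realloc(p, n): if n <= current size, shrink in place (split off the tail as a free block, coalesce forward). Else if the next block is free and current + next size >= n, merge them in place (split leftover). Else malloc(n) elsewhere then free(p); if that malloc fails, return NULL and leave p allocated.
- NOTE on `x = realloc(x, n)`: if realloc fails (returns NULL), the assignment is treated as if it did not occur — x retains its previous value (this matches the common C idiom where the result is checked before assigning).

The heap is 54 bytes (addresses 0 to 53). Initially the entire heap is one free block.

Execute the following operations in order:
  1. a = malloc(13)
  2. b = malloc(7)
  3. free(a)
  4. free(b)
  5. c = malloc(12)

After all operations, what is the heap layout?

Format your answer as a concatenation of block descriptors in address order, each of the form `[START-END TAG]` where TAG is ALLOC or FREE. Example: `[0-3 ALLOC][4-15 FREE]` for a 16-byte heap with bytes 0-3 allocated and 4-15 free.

Answer: [0-11 ALLOC][12-53 FREE]

Derivation:
Op 1: a = malloc(13) -> a = 0; heap: [0-12 ALLOC][13-53 FREE]
Op 2: b = malloc(7) -> b = 13; heap: [0-12 ALLOC][13-19 ALLOC][20-53 FREE]
Op 3: free(a) -> (freed a); heap: [0-12 FREE][13-19 ALLOC][20-53 FREE]
Op 4: free(b) -> (freed b); heap: [0-53 FREE]
Op 5: c = malloc(12) -> c = 0; heap: [0-11 ALLOC][12-53 FREE]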